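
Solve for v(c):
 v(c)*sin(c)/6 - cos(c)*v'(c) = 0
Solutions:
 v(c) = C1/cos(c)^(1/6)


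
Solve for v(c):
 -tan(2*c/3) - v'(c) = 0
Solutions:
 v(c) = C1 + 3*log(cos(2*c/3))/2


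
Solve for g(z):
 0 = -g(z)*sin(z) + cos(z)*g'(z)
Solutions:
 g(z) = C1/cos(z)


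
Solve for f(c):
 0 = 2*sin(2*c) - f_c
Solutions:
 f(c) = C1 - cos(2*c)


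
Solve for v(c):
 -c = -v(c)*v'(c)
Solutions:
 v(c) = -sqrt(C1 + c^2)
 v(c) = sqrt(C1 + c^2)


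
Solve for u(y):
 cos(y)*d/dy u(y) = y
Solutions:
 u(y) = C1 + Integral(y/cos(y), y)


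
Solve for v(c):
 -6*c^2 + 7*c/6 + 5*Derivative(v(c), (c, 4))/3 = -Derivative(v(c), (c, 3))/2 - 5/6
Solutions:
 v(c) = C1 + C2*c + C3*c^2 + C4*exp(-3*c/10) + c^5/5 - 247*c^4/72 + 2455*c^3/54


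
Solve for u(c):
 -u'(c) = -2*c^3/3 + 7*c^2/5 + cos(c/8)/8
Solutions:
 u(c) = C1 + c^4/6 - 7*c^3/15 - sin(c/8)


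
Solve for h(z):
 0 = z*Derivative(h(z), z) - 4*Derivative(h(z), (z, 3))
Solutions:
 h(z) = C1 + Integral(C2*airyai(2^(1/3)*z/2) + C3*airybi(2^(1/3)*z/2), z)


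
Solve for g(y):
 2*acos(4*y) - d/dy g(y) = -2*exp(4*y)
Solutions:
 g(y) = C1 + 2*y*acos(4*y) - sqrt(1 - 16*y^2)/2 + exp(4*y)/2


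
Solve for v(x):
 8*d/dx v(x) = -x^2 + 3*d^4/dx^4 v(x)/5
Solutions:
 v(x) = C1 + C4*exp(2*3^(2/3)*5^(1/3)*x/3) - x^3/24 + (C2*sin(3^(1/6)*5^(1/3)*x) + C3*cos(3^(1/6)*5^(1/3)*x))*exp(-3^(2/3)*5^(1/3)*x/3)


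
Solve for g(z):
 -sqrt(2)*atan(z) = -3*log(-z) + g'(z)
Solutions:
 g(z) = C1 + 3*z*log(-z) - 3*z - sqrt(2)*(z*atan(z) - log(z^2 + 1)/2)


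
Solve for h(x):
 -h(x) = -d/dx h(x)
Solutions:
 h(x) = C1*exp(x)


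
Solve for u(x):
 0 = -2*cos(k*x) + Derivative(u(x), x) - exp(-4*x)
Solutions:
 u(x) = C1 - exp(-4*x)/4 + 2*sin(k*x)/k


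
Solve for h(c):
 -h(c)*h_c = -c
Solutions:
 h(c) = -sqrt(C1 + c^2)
 h(c) = sqrt(C1 + c^2)


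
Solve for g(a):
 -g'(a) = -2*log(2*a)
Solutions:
 g(a) = C1 + 2*a*log(a) - 2*a + a*log(4)


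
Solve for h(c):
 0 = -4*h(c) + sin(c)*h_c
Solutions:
 h(c) = C1*(cos(c)^2 - 2*cos(c) + 1)/(cos(c)^2 + 2*cos(c) + 1)


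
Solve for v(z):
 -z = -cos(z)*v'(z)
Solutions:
 v(z) = C1 + Integral(z/cos(z), z)


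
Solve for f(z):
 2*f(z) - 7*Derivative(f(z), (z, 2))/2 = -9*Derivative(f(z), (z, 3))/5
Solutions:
 f(z) = C1*exp(z*(245*5^(2/3)/(108*sqrt(519) + 8921)^(1/3) + 5^(1/3)*(108*sqrt(519) + 8921)^(1/3) + 70)/108)*sin(sqrt(3)*5^(1/3)*z*(-(108*sqrt(519) + 8921)^(1/3) + 245*5^(1/3)/(108*sqrt(519) + 8921)^(1/3))/108) + C2*exp(z*(245*5^(2/3)/(108*sqrt(519) + 8921)^(1/3) + 5^(1/3)*(108*sqrt(519) + 8921)^(1/3) + 70)/108)*cos(sqrt(3)*5^(1/3)*z*(-(108*sqrt(519) + 8921)^(1/3) + 245*5^(1/3)/(108*sqrt(519) + 8921)^(1/3))/108) + C3*exp(z*(-5^(1/3)*(108*sqrt(519) + 8921)^(1/3) - 245*5^(2/3)/(108*sqrt(519) + 8921)^(1/3) + 35)/54)


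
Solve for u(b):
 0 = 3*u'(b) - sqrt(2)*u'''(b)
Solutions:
 u(b) = C1 + C2*exp(-2^(3/4)*sqrt(3)*b/2) + C3*exp(2^(3/4)*sqrt(3)*b/2)


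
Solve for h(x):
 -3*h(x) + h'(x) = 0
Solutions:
 h(x) = C1*exp(3*x)


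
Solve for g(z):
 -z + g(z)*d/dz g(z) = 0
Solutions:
 g(z) = -sqrt(C1 + z^2)
 g(z) = sqrt(C1 + z^2)


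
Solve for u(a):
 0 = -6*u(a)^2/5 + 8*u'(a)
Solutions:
 u(a) = -20/(C1 + 3*a)


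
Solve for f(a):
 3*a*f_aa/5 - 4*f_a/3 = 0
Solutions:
 f(a) = C1 + C2*a^(29/9)


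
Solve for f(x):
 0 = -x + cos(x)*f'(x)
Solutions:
 f(x) = C1 + Integral(x/cos(x), x)


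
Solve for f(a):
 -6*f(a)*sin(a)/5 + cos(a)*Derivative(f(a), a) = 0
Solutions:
 f(a) = C1/cos(a)^(6/5)


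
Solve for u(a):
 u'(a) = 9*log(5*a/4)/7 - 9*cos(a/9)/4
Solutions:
 u(a) = C1 + 9*a*log(a)/7 - 18*a*log(2)/7 - 9*a/7 + 9*a*log(5)/7 - 81*sin(a/9)/4


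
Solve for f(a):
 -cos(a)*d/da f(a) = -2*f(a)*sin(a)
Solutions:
 f(a) = C1/cos(a)^2


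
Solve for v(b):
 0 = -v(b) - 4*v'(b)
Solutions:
 v(b) = C1*exp(-b/4)


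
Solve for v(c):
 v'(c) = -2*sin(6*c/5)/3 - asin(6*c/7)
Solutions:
 v(c) = C1 - c*asin(6*c/7) - sqrt(49 - 36*c^2)/6 + 5*cos(6*c/5)/9


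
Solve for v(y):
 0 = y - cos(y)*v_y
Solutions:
 v(y) = C1 + Integral(y/cos(y), y)


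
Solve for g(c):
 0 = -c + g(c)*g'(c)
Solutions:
 g(c) = -sqrt(C1 + c^2)
 g(c) = sqrt(C1 + c^2)


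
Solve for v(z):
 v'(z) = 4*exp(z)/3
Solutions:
 v(z) = C1 + 4*exp(z)/3


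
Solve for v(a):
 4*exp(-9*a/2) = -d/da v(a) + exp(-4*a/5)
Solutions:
 v(a) = C1 + 8*exp(-9*a/2)/9 - 5*exp(-4*a/5)/4


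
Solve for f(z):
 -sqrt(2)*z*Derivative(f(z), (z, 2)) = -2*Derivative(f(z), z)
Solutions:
 f(z) = C1 + C2*z^(1 + sqrt(2))


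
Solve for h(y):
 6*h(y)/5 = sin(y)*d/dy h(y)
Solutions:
 h(y) = C1*(cos(y) - 1)^(3/5)/(cos(y) + 1)^(3/5)


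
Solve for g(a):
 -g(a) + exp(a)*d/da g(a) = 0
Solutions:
 g(a) = C1*exp(-exp(-a))


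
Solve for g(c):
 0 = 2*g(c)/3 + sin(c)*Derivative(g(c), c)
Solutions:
 g(c) = C1*(cos(c) + 1)^(1/3)/(cos(c) - 1)^(1/3)


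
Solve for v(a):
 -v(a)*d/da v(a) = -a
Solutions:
 v(a) = -sqrt(C1 + a^2)
 v(a) = sqrt(C1 + a^2)


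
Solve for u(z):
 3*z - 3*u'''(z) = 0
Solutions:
 u(z) = C1 + C2*z + C3*z^2 + z^4/24


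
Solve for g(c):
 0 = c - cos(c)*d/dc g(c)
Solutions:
 g(c) = C1 + Integral(c/cos(c), c)


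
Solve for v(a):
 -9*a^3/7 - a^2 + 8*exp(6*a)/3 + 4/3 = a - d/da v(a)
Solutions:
 v(a) = C1 + 9*a^4/28 + a^3/3 + a^2/2 - 4*a/3 - 4*exp(6*a)/9


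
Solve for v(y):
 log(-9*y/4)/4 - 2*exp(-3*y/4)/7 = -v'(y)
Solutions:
 v(y) = C1 - y*log(-y)/4 + y*(-2*log(3) + 1 + 2*log(2))/4 - 8*exp(-3*y/4)/21


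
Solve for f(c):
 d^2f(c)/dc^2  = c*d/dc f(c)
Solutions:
 f(c) = C1 + C2*erfi(sqrt(2)*c/2)


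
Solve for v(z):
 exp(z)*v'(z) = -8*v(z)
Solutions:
 v(z) = C1*exp(8*exp(-z))


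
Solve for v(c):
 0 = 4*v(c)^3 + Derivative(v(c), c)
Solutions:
 v(c) = -sqrt(2)*sqrt(-1/(C1 - 4*c))/2
 v(c) = sqrt(2)*sqrt(-1/(C1 - 4*c))/2


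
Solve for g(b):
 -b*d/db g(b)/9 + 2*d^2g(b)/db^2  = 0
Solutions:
 g(b) = C1 + C2*erfi(b/6)


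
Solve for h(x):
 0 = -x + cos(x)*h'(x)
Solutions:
 h(x) = C1 + Integral(x/cos(x), x)


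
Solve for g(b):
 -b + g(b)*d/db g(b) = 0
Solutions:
 g(b) = -sqrt(C1 + b^2)
 g(b) = sqrt(C1 + b^2)


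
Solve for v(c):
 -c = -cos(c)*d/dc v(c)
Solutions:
 v(c) = C1 + Integral(c/cos(c), c)


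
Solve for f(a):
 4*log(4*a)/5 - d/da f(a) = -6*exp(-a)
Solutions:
 f(a) = C1 + 4*a*log(a)/5 + 4*a*(-1 + 2*log(2))/5 - 6*exp(-a)


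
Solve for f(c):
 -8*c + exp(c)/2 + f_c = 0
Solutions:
 f(c) = C1 + 4*c^2 - exp(c)/2


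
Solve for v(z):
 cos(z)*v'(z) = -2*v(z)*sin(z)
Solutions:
 v(z) = C1*cos(z)^2


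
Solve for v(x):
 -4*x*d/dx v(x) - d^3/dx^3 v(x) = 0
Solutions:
 v(x) = C1 + Integral(C2*airyai(-2^(2/3)*x) + C3*airybi(-2^(2/3)*x), x)


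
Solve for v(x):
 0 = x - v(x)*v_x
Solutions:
 v(x) = -sqrt(C1 + x^2)
 v(x) = sqrt(C1 + x^2)


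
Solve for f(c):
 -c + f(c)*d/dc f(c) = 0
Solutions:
 f(c) = -sqrt(C1 + c^2)
 f(c) = sqrt(C1 + c^2)


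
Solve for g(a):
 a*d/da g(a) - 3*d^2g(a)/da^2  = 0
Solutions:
 g(a) = C1 + C2*erfi(sqrt(6)*a/6)


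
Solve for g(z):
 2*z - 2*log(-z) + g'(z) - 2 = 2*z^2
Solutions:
 g(z) = C1 + 2*z^3/3 - z^2 + 2*z*log(-z)


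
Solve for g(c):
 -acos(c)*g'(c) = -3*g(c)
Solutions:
 g(c) = C1*exp(3*Integral(1/acos(c), c))


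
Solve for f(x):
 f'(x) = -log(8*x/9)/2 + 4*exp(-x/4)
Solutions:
 f(x) = C1 - x*log(x)/2 + x*(-3*log(2)/2 + 1/2 + log(3)) - 16*exp(-x/4)


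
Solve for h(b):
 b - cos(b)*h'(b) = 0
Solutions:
 h(b) = C1 + Integral(b/cos(b), b)


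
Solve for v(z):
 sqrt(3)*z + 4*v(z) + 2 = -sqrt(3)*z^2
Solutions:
 v(z) = -sqrt(3)*z^2/4 - sqrt(3)*z/4 - 1/2


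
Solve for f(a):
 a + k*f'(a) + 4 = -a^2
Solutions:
 f(a) = C1 - a^3/(3*k) - a^2/(2*k) - 4*a/k


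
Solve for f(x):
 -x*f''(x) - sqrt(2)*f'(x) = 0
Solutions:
 f(x) = C1 + C2*x^(1 - sqrt(2))


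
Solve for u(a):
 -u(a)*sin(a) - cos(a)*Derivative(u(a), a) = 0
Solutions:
 u(a) = C1*cos(a)


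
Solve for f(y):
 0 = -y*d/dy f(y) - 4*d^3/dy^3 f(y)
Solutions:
 f(y) = C1 + Integral(C2*airyai(-2^(1/3)*y/2) + C3*airybi(-2^(1/3)*y/2), y)


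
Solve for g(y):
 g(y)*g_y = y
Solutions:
 g(y) = -sqrt(C1 + y^2)
 g(y) = sqrt(C1 + y^2)


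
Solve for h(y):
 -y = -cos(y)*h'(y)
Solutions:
 h(y) = C1 + Integral(y/cos(y), y)


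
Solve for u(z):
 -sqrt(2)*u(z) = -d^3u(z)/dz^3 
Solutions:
 u(z) = C3*exp(2^(1/6)*z) + (C1*sin(2^(1/6)*sqrt(3)*z/2) + C2*cos(2^(1/6)*sqrt(3)*z/2))*exp(-2^(1/6)*z/2)


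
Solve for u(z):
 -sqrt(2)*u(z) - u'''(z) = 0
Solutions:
 u(z) = C3*exp(-2^(1/6)*z) + (C1*sin(2^(1/6)*sqrt(3)*z/2) + C2*cos(2^(1/6)*sqrt(3)*z/2))*exp(2^(1/6)*z/2)


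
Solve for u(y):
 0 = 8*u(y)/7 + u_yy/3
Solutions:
 u(y) = C1*sin(2*sqrt(42)*y/7) + C2*cos(2*sqrt(42)*y/7)


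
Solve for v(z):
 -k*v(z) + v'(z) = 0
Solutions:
 v(z) = C1*exp(k*z)


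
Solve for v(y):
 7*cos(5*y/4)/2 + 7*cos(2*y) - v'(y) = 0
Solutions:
 v(y) = C1 + 14*sin(5*y/4)/5 + 7*sin(2*y)/2


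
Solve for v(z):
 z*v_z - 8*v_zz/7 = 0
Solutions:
 v(z) = C1 + C2*erfi(sqrt(7)*z/4)


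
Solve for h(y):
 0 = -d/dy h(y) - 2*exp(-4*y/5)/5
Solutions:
 h(y) = C1 + exp(-4*y/5)/2


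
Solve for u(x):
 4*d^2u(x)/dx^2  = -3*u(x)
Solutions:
 u(x) = C1*sin(sqrt(3)*x/2) + C2*cos(sqrt(3)*x/2)


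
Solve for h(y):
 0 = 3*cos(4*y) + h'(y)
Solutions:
 h(y) = C1 - 3*sin(4*y)/4


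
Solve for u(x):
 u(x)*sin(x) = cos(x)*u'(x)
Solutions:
 u(x) = C1/cos(x)


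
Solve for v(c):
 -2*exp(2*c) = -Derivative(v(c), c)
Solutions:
 v(c) = C1 + exp(2*c)


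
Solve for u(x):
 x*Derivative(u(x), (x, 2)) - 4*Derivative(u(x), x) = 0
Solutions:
 u(x) = C1 + C2*x^5


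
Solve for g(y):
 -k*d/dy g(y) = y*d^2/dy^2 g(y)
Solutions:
 g(y) = C1 + y^(1 - re(k))*(C2*sin(log(y)*Abs(im(k))) + C3*cos(log(y)*im(k)))


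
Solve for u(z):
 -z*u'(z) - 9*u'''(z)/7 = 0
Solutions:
 u(z) = C1 + Integral(C2*airyai(-21^(1/3)*z/3) + C3*airybi(-21^(1/3)*z/3), z)


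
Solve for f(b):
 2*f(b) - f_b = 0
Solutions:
 f(b) = C1*exp(2*b)


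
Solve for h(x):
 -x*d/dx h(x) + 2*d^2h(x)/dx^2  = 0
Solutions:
 h(x) = C1 + C2*erfi(x/2)


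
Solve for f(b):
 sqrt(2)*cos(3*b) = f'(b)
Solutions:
 f(b) = C1 + sqrt(2)*sin(3*b)/3


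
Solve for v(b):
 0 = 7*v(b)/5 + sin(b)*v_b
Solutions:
 v(b) = C1*(cos(b) + 1)^(7/10)/(cos(b) - 1)^(7/10)


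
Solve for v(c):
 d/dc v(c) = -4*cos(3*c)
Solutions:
 v(c) = C1 - 4*sin(3*c)/3


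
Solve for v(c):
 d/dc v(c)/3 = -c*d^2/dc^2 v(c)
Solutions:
 v(c) = C1 + C2*c^(2/3)


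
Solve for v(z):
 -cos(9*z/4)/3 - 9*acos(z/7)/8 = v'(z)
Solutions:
 v(z) = C1 - 9*z*acos(z/7)/8 + 9*sqrt(49 - z^2)/8 - 4*sin(9*z/4)/27


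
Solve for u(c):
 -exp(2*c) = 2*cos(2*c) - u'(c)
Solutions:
 u(c) = C1 + exp(2*c)/2 + sin(2*c)


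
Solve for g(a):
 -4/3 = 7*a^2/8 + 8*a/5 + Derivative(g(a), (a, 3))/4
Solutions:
 g(a) = C1 + C2*a + C3*a^2 - 7*a^5/120 - 4*a^4/15 - 8*a^3/9


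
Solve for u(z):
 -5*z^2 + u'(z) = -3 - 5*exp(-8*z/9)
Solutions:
 u(z) = C1 + 5*z^3/3 - 3*z + 45*exp(-8*z/9)/8


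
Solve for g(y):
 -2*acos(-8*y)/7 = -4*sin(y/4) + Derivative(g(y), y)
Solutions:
 g(y) = C1 - 2*y*acos(-8*y)/7 - sqrt(1 - 64*y^2)/28 - 16*cos(y/4)


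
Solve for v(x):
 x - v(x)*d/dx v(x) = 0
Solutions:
 v(x) = -sqrt(C1 + x^2)
 v(x) = sqrt(C1 + x^2)


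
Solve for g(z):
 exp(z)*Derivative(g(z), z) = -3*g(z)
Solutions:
 g(z) = C1*exp(3*exp(-z))


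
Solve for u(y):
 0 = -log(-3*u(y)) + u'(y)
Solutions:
 -Integral(1/(log(-_y) + log(3)), (_y, u(y))) = C1 - y


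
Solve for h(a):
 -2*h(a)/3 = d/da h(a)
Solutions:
 h(a) = C1*exp(-2*a/3)


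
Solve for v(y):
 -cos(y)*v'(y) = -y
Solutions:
 v(y) = C1 + Integral(y/cos(y), y)


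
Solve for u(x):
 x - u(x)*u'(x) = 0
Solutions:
 u(x) = -sqrt(C1 + x^2)
 u(x) = sqrt(C1 + x^2)


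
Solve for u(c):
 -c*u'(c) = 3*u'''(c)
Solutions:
 u(c) = C1 + Integral(C2*airyai(-3^(2/3)*c/3) + C3*airybi(-3^(2/3)*c/3), c)


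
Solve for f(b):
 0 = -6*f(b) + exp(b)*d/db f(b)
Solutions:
 f(b) = C1*exp(-6*exp(-b))


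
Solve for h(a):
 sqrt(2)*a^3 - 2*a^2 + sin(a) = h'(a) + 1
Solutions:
 h(a) = C1 + sqrt(2)*a^4/4 - 2*a^3/3 - a - cos(a)


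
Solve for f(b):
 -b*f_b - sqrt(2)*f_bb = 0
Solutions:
 f(b) = C1 + C2*erf(2^(1/4)*b/2)


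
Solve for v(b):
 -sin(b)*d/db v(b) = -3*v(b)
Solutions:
 v(b) = C1*(cos(b) - 1)^(3/2)/(cos(b) + 1)^(3/2)


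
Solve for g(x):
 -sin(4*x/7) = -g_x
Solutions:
 g(x) = C1 - 7*cos(4*x/7)/4


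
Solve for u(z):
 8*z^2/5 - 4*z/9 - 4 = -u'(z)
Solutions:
 u(z) = C1 - 8*z^3/15 + 2*z^2/9 + 4*z


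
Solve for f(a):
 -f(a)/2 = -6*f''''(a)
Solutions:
 f(a) = C1*exp(-sqrt(2)*3^(3/4)*a/6) + C2*exp(sqrt(2)*3^(3/4)*a/6) + C3*sin(sqrt(2)*3^(3/4)*a/6) + C4*cos(sqrt(2)*3^(3/4)*a/6)


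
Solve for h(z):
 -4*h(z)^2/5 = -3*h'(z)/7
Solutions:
 h(z) = -15/(C1 + 28*z)


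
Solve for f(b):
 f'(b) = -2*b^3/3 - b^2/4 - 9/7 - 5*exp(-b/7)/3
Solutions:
 f(b) = C1 - b^4/6 - b^3/12 - 9*b/7 + 35*exp(-b/7)/3


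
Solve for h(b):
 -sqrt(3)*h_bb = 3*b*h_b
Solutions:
 h(b) = C1 + C2*erf(sqrt(2)*3^(1/4)*b/2)


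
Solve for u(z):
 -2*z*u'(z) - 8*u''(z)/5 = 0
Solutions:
 u(z) = C1 + C2*erf(sqrt(10)*z/4)


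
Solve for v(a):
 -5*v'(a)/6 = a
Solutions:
 v(a) = C1 - 3*a^2/5


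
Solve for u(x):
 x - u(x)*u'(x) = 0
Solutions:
 u(x) = -sqrt(C1 + x^2)
 u(x) = sqrt(C1 + x^2)


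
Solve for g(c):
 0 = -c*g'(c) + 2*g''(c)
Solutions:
 g(c) = C1 + C2*erfi(c/2)


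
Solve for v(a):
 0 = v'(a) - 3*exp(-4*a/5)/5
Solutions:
 v(a) = C1 - 3*exp(-4*a/5)/4


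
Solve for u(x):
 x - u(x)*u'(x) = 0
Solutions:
 u(x) = -sqrt(C1 + x^2)
 u(x) = sqrt(C1 + x^2)


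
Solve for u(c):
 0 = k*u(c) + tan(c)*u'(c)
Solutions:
 u(c) = C1*exp(-k*log(sin(c)))


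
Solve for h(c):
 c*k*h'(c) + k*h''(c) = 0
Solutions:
 h(c) = C1 + C2*erf(sqrt(2)*c/2)


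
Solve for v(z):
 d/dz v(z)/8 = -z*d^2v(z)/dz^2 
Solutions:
 v(z) = C1 + C2*z^(7/8)


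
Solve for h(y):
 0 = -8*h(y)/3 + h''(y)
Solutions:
 h(y) = C1*exp(-2*sqrt(6)*y/3) + C2*exp(2*sqrt(6)*y/3)


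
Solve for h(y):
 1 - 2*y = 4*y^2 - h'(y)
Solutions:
 h(y) = C1 + 4*y^3/3 + y^2 - y


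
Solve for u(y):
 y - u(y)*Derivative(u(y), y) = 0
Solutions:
 u(y) = -sqrt(C1 + y^2)
 u(y) = sqrt(C1 + y^2)


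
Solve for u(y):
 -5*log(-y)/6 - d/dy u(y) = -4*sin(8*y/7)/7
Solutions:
 u(y) = C1 - 5*y*log(-y)/6 + 5*y/6 - cos(8*y/7)/2


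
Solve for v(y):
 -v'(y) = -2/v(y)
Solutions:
 v(y) = -sqrt(C1 + 4*y)
 v(y) = sqrt(C1 + 4*y)


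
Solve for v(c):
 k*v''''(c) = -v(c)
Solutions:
 v(c) = C1*exp(-c*(-1/k)^(1/4)) + C2*exp(c*(-1/k)^(1/4)) + C3*exp(-I*c*(-1/k)^(1/4)) + C4*exp(I*c*(-1/k)^(1/4))


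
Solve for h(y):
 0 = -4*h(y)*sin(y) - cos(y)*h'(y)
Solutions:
 h(y) = C1*cos(y)^4


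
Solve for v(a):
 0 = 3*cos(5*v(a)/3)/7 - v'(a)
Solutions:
 -3*a/7 - 3*log(sin(5*v(a)/3) - 1)/10 + 3*log(sin(5*v(a)/3) + 1)/10 = C1


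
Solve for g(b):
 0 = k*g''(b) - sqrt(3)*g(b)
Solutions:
 g(b) = C1*exp(-3^(1/4)*b*sqrt(1/k)) + C2*exp(3^(1/4)*b*sqrt(1/k))


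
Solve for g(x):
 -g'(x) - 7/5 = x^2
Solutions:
 g(x) = C1 - x^3/3 - 7*x/5


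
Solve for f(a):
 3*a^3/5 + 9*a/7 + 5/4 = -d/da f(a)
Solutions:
 f(a) = C1 - 3*a^4/20 - 9*a^2/14 - 5*a/4


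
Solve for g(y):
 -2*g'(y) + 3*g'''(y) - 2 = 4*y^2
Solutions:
 g(y) = C1 + C2*exp(-sqrt(6)*y/3) + C3*exp(sqrt(6)*y/3) - 2*y^3/3 - 7*y


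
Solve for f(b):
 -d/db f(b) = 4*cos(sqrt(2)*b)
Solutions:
 f(b) = C1 - 2*sqrt(2)*sin(sqrt(2)*b)


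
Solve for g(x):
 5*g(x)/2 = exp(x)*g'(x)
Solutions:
 g(x) = C1*exp(-5*exp(-x)/2)


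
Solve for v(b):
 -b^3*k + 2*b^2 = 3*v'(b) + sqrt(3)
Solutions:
 v(b) = C1 - b^4*k/12 + 2*b^3/9 - sqrt(3)*b/3


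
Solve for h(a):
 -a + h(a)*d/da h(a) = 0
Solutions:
 h(a) = -sqrt(C1 + a^2)
 h(a) = sqrt(C1 + a^2)


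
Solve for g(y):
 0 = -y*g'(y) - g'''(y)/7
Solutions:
 g(y) = C1 + Integral(C2*airyai(-7^(1/3)*y) + C3*airybi(-7^(1/3)*y), y)


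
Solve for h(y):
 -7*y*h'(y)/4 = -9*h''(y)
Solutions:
 h(y) = C1 + C2*erfi(sqrt(14)*y/12)


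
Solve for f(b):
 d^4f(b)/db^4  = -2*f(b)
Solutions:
 f(b) = (C1*sin(2^(3/4)*b/2) + C2*cos(2^(3/4)*b/2))*exp(-2^(3/4)*b/2) + (C3*sin(2^(3/4)*b/2) + C4*cos(2^(3/4)*b/2))*exp(2^(3/4)*b/2)


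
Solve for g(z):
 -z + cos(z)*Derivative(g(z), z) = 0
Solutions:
 g(z) = C1 + Integral(z/cos(z), z)


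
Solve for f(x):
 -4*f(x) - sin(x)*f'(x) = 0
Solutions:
 f(x) = C1*(cos(x)^2 + 2*cos(x) + 1)/(cos(x)^2 - 2*cos(x) + 1)


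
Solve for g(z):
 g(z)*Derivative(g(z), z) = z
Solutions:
 g(z) = -sqrt(C1 + z^2)
 g(z) = sqrt(C1 + z^2)


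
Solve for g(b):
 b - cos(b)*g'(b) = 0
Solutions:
 g(b) = C1 + Integral(b/cos(b), b)


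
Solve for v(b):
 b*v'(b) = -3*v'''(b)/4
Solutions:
 v(b) = C1 + Integral(C2*airyai(-6^(2/3)*b/3) + C3*airybi(-6^(2/3)*b/3), b)


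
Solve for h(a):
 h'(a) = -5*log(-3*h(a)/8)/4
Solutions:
 4*Integral(1/(log(-_y) - 3*log(2) + log(3)), (_y, h(a)))/5 = C1 - a


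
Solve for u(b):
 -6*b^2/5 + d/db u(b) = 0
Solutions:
 u(b) = C1 + 2*b^3/5


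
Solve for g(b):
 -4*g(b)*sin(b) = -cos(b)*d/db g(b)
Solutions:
 g(b) = C1/cos(b)^4


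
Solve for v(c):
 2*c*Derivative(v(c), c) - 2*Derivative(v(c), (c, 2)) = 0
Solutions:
 v(c) = C1 + C2*erfi(sqrt(2)*c/2)


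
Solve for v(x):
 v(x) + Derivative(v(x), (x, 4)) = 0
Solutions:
 v(x) = (C1*sin(sqrt(2)*x/2) + C2*cos(sqrt(2)*x/2))*exp(-sqrt(2)*x/2) + (C3*sin(sqrt(2)*x/2) + C4*cos(sqrt(2)*x/2))*exp(sqrt(2)*x/2)


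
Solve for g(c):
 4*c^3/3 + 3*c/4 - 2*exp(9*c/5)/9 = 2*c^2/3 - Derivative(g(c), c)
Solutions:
 g(c) = C1 - c^4/3 + 2*c^3/9 - 3*c^2/8 + 10*exp(9*c/5)/81


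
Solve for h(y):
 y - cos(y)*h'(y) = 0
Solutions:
 h(y) = C1 + Integral(y/cos(y), y)


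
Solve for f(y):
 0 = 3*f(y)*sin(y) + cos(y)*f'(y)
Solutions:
 f(y) = C1*cos(y)^3


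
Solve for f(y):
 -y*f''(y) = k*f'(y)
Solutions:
 f(y) = C1 + y^(1 - re(k))*(C2*sin(log(y)*Abs(im(k))) + C3*cos(log(y)*im(k)))


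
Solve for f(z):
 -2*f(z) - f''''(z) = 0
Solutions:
 f(z) = (C1*sin(2^(3/4)*z/2) + C2*cos(2^(3/4)*z/2))*exp(-2^(3/4)*z/2) + (C3*sin(2^(3/4)*z/2) + C4*cos(2^(3/4)*z/2))*exp(2^(3/4)*z/2)


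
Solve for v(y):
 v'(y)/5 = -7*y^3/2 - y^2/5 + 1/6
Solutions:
 v(y) = C1 - 35*y^4/8 - y^3/3 + 5*y/6


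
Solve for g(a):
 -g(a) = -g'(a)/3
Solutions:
 g(a) = C1*exp(3*a)


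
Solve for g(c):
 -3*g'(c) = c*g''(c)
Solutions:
 g(c) = C1 + C2/c^2


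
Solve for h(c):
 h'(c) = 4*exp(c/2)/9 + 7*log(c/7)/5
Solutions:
 h(c) = C1 + 7*c*log(c)/5 + 7*c*(-log(7) - 1)/5 + 8*exp(c/2)/9


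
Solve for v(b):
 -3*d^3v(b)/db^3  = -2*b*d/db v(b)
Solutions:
 v(b) = C1 + Integral(C2*airyai(2^(1/3)*3^(2/3)*b/3) + C3*airybi(2^(1/3)*3^(2/3)*b/3), b)


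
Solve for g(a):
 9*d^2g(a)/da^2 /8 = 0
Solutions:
 g(a) = C1 + C2*a


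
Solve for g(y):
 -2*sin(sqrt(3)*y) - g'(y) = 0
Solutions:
 g(y) = C1 + 2*sqrt(3)*cos(sqrt(3)*y)/3


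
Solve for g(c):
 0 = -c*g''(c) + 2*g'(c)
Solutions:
 g(c) = C1 + C2*c^3


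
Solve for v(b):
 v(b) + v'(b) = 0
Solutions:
 v(b) = C1*exp(-b)


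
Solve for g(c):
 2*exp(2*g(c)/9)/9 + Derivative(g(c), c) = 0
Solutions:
 g(c) = 9*log(-sqrt(-1/(C1 - 2*c))) - 9*log(2)/2 + 18*log(3)
 g(c) = 9*log(-1/(C1 - 2*c))/2 - 9*log(2)/2 + 18*log(3)


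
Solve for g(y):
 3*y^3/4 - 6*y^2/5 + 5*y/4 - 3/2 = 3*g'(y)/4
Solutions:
 g(y) = C1 + y^4/4 - 8*y^3/15 + 5*y^2/6 - 2*y


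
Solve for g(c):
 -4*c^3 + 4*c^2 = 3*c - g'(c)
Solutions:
 g(c) = C1 + c^4 - 4*c^3/3 + 3*c^2/2


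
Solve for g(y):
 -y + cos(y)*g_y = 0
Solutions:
 g(y) = C1 + Integral(y/cos(y), y)


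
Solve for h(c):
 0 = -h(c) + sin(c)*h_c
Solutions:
 h(c) = C1*sqrt(cos(c) - 1)/sqrt(cos(c) + 1)


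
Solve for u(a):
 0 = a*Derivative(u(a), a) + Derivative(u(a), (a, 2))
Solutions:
 u(a) = C1 + C2*erf(sqrt(2)*a/2)


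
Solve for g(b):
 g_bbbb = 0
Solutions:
 g(b) = C1 + C2*b + C3*b^2 + C4*b^3


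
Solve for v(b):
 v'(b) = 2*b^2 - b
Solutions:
 v(b) = C1 + 2*b^3/3 - b^2/2


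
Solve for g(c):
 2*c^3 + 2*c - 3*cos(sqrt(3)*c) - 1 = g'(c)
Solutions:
 g(c) = C1 + c^4/2 + c^2 - c - sqrt(3)*sin(sqrt(3)*c)


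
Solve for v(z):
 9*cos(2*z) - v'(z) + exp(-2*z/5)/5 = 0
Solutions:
 v(z) = C1 + 9*sin(2*z)/2 - exp(-2*z/5)/2


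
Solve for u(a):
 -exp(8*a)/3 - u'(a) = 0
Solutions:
 u(a) = C1 - exp(8*a)/24


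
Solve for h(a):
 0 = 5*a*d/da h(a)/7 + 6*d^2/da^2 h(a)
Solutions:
 h(a) = C1 + C2*erf(sqrt(105)*a/42)


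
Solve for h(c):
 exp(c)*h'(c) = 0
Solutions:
 h(c) = C1


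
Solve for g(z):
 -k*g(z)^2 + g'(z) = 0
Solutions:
 g(z) = -1/(C1 + k*z)


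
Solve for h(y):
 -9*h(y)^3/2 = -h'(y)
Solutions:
 h(y) = -sqrt(-1/(C1 + 9*y))
 h(y) = sqrt(-1/(C1 + 9*y))


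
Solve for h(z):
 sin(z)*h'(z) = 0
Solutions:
 h(z) = C1


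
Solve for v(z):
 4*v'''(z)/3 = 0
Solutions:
 v(z) = C1 + C2*z + C3*z^2


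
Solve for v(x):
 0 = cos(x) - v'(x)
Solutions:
 v(x) = C1 + sin(x)


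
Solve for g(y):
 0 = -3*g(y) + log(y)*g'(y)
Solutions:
 g(y) = C1*exp(3*li(y))


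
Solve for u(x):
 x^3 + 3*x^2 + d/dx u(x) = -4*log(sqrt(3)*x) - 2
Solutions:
 u(x) = C1 - x^4/4 - x^3 - 4*x*log(x) - x*log(9) + 2*x


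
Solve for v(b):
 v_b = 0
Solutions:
 v(b) = C1


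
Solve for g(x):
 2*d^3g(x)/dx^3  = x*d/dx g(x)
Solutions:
 g(x) = C1 + Integral(C2*airyai(2^(2/3)*x/2) + C3*airybi(2^(2/3)*x/2), x)


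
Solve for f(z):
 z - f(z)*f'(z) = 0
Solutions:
 f(z) = -sqrt(C1 + z^2)
 f(z) = sqrt(C1 + z^2)


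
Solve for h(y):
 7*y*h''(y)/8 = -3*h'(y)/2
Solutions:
 h(y) = C1 + C2/y^(5/7)


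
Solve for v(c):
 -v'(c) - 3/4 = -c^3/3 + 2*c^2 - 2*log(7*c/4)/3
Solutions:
 v(c) = C1 + c^4/12 - 2*c^3/3 + 2*c*log(c)/3 - 17*c/12 - 2*c*log(2) + 2*c*log(14)/3


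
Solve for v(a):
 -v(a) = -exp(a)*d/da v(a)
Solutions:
 v(a) = C1*exp(-exp(-a))


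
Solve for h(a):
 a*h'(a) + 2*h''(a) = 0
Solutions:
 h(a) = C1 + C2*erf(a/2)


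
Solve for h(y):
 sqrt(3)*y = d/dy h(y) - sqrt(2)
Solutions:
 h(y) = C1 + sqrt(3)*y^2/2 + sqrt(2)*y


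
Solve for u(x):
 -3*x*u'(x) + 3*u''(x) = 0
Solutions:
 u(x) = C1 + C2*erfi(sqrt(2)*x/2)


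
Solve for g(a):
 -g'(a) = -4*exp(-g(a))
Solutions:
 g(a) = log(C1 + 4*a)


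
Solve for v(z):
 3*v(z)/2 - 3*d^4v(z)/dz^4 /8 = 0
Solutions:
 v(z) = C1*exp(-sqrt(2)*z) + C2*exp(sqrt(2)*z) + C3*sin(sqrt(2)*z) + C4*cos(sqrt(2)*z)


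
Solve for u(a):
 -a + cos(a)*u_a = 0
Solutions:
 u(a) = C1 + Integral(a/cos(a), a)


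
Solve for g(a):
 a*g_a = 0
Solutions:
 g(a) = C1


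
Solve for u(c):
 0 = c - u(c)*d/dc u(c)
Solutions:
 u(c) = -sqrt(C1 + c^2)
 u(c) = sqrt(C1 + c^2)


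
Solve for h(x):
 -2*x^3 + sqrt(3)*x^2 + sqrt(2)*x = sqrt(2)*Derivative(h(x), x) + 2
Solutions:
 h(x) = C1 - sqrt(2)*x^4/4 + sqrt(6)*x^3/6 + x^2/2 - sqrt(2)*x


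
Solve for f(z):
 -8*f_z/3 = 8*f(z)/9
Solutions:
 f(z) = C1*exp(-z/3)


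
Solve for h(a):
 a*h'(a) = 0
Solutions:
 h(a) = C1


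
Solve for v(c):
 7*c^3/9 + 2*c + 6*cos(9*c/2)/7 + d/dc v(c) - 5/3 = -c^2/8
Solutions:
 v(c) = C1 - 7*c^4/36 - c^3/24 - c^2 + 5*c/3 - 4*sin(9*c/2)/21


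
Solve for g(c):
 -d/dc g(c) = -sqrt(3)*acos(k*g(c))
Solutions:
 Integral(1/acos(_y*k), (_y, g(c))) = C1 + sqrt(3)*c


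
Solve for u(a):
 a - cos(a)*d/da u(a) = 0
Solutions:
 u(a) = C1 + Integral(a/cos(a), a)


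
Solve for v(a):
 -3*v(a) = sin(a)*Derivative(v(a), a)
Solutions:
 v(a) = C1*(cos(a) + 1)^(3/2)/(cos(a) - 1)^(3/2)


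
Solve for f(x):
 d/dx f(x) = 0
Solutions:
 f(x) = C1


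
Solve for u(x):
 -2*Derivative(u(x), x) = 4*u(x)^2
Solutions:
 u(x) = 1/(C1 + 2*x)


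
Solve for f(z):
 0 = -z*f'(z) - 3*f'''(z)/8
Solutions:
 f(z) = C1 + Integral(C2*airyai(-2*3^(2/3)*z/3) + C3*airybi(-2*3^(2/3)*z/3), z)


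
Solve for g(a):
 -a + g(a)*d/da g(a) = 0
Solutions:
 g(a) = -sqrt(C1 + a^2)
 g(a) = sqrt(C1 + a^2)


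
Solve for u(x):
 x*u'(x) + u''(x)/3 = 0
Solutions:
 u(x) = C1 + C2*erf(sqrt(6)*x/2)


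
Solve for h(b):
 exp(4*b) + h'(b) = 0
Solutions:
 h(b) = C1 - exp(4*b)/4


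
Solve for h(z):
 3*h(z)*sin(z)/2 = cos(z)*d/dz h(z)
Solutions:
 h(z) = C1/cos(z)^(3/2)


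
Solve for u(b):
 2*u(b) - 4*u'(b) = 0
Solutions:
 u(b) = C1*exp(b/2)


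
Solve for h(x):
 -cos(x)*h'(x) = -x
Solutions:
 h(x) = C1 + Integral(x/cos(x), x)


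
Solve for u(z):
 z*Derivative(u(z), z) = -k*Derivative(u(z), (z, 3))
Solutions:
 u(z) = C1 + Integral(C2*airyai(z*(-1/k)^(1/3)) + C3*airybi(z*(-1/k)^(1/3)), z)


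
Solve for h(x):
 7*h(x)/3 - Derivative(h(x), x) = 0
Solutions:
 h(x) = C1*exp(7*x/3)


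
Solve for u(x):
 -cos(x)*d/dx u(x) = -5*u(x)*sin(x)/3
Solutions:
 u(x) = C1/cos(x)^(5/3)


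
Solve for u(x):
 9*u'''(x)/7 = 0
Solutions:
 u(x) = C1 + C2*x + C3*x^2


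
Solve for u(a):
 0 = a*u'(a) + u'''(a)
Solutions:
 u(a) = C1 + Integral(C2*airyai(-a) + C3*airybi(-a), a)


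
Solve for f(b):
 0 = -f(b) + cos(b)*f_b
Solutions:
 f(b) = C1*sqrt(sin(b) + 1)/sqrt(sin(b) - 1)


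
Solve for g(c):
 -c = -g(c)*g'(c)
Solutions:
 g(c) = -sqrt(C1 + c^2)
 g(c) = sqrt(C1 + c^2)


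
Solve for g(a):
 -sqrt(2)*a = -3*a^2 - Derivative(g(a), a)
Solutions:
 g(a) = C1 - a^3 + sqrt(2)*a^2/2


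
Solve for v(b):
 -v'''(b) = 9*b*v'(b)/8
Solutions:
 v(b) = C1 + Integral(C2*airyai(-3^(2/3)*b/2) + C3*airybi(-3^(2/3)*b/2), b)


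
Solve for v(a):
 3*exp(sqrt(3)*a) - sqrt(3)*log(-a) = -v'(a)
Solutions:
 v(a) = C1 + sqrt(3)*a*log(-a) - sqrt(3)*a - sqrt(3)*exp(sqrt(3)*a)


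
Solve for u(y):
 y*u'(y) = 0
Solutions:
 u(y) = C1


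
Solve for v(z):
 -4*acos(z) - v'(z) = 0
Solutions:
 v(z) = C1 - 4*z*acos(z) + 4*sqrt(1 - z^2)


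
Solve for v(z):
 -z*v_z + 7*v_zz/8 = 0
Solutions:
 v(z) = C1 + C2*erfi(2*sqrt(7)*z/7)


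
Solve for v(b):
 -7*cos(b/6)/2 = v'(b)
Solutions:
 v(b) = C1 - 21*sin(b/6)


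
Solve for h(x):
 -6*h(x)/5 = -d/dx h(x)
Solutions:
 h(x) = C1*exp(6*x/5)


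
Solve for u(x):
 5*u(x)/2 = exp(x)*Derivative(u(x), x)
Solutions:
 u(x) = C1*exp(-5*exp(-x)/2)


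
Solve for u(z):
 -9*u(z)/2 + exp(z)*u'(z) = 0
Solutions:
 u(z) = C1*exp(-9*exp(-z)/2)


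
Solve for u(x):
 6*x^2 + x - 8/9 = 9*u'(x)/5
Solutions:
 u(x) = C1 + 10*x^3/9 + 5*x^2/18 - 40*x/81


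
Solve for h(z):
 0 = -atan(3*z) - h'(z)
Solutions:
 h(z) = C1 - z*atan(3*z) + log(9*z^2 + 1)/6


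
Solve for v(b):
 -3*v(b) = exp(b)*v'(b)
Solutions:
 v(b) = C1*exp(3*exp(-b))


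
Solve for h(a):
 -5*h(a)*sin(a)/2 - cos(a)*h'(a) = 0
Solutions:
 h(a) = C1*cos(a)^(5/2)


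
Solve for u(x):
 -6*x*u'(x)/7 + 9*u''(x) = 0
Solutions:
 u(x) = C1 + C2*erfi(sqrt(21)*x/21)


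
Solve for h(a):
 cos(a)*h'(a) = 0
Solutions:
 h(a) = C1


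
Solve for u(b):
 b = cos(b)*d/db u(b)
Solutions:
 u(b) = C1 + Integral(b/cos(b), b)


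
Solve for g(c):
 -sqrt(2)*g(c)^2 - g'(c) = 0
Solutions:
 g(c) = 1/(C1 + sqrt(2)*c)


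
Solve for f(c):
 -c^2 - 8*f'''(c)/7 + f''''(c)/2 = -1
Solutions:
 f(c) = C1 + C2*c + C3*c^2 + C4*exp(16*c/7) - 7*c^5/480 - 49*c^4/1536 + 553*c^3/6144


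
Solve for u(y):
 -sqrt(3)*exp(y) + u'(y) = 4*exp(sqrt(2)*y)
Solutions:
 u(y) = C1 + sqrt(3)*exp(y) + 2*sqrt(2)*exp(sqrt(2)*y)


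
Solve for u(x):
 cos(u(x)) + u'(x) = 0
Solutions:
 u(x) = pi - asin((C1 + exp(2*x))/(C1 - exp(2*x)))
 u(x) = asin((C1 + exp(2*x))/(C1 - exp(2*x)))


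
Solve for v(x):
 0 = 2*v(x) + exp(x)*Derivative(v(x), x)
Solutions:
 v(x) = C1*exp(2*exp(-x))


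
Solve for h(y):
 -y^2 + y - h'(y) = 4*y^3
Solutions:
 h(y) = C1 - y^4 - y^3/3 + y^2/2


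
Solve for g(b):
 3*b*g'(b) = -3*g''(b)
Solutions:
 g(b) = C1 + C2*erf(sqrt(2)*b/2)


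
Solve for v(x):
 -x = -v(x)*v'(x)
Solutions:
 v(x) = -sqrt(C1 + x^2)
 v(x) = sqrt(C1 + x^2)


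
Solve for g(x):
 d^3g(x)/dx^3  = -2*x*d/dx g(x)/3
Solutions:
 g(x) = C1 + Integral(C2*airyai(-2^(1/3)*3^(2/3)*x/3) + C3*airybi(-2^(1/3)*3^(2/3)*x/3), x)


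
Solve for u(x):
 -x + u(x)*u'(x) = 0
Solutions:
 u(x) = -sqrt(C1 + x^2)
 u(x) = sqrt(C1 + x^2)


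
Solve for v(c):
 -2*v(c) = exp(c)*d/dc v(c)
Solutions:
 v(c) = C1*exp(2*exp(-c))


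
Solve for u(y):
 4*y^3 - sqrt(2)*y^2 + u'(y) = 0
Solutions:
 u(y) = C1 - y^4 + sqrt(2)*y^3/3


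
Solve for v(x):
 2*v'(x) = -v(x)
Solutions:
 v(x) = C1*exp(-x/2)


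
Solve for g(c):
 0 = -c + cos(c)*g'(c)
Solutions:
 g(c) = C1 + Integral(c/cos(c), c)


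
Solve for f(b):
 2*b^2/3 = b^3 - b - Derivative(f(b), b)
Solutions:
 f(b) = C1 + b^4/4 - 2*b^3/9 - b^2/2


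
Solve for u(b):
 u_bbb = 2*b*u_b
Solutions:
 u(b) = C1 + Integral(C2*airyai(2^(1/3)*b) + C3*airybi(2^(1/3)*b), b)


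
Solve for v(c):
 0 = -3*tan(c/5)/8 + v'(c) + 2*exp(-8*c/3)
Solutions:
 v(c) = C1 + 15*log(tan(c/5)^2 + 1)/16 + 3*exp(-8*c/3)/4


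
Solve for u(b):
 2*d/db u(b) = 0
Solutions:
 u(b) = C1


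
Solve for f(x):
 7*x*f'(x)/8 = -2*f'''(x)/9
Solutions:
 f(x) = C1 + Integral(C2*airyai(-2^(2/3)*63^(1/3)*x/4) + C3*airybi(-2^(2/3)*63^(1/3)*x/4), x)


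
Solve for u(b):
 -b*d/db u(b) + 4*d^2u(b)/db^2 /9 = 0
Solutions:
 u(b) = C1 + C2*erfi(3*sqrt(2)*b/4)


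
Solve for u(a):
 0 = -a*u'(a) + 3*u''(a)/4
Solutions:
 u(a) = C1 + C2*erfi(sqrt(6)*a/3)


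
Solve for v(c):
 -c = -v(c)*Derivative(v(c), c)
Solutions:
 v(c) = -sqrt(C1 + c^2)
 v(c) = sqrt(C1 + c^2)


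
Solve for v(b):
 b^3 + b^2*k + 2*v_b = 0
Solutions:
 v(b) = C1 - b^4/8 - b^3*k/6


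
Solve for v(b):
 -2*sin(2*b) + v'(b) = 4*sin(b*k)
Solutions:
 v(b) = C1 - cos(2*b) - 4*cos(b*k)/k


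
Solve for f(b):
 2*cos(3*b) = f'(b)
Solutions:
 f(b) = C1 + 2*sin(3*b)/3


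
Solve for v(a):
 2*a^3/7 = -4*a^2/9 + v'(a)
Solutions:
 v(a) = C1 + a^4/14 + 4*a^3/27


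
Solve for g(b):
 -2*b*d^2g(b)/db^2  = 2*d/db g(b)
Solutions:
 g(b) = C1 + C2*log(b)


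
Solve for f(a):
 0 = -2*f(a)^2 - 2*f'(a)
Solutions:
 f(a) = 1/(C1 + a)


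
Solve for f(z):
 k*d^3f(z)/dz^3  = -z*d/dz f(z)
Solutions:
 f(z) = C1 + Integral(C2*airyai(z*(-1/k)^(1/3)) + C3*airybi(z*(-1/k)^(1/3)), z)


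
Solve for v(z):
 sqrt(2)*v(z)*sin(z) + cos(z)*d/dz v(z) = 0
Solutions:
 v(z) = C1*cos(z)^(sqrt(2))


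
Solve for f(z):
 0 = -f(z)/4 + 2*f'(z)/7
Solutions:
 f(z) = C1*exp(7*z/8)


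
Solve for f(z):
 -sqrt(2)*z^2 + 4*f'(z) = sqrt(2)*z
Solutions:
 f(z) = C1 + sqrt(2)*z^3/12 + sqrt(2)*z^2/8


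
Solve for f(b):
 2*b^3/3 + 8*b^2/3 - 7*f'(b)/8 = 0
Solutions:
 f(b) = C1 + 4*b^4/21 + 64*b^3/63


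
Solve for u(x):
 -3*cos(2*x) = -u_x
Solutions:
 u(x) = C1 + 3*sin(2*x)/2


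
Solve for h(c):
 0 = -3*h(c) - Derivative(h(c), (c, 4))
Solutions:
 h(c) = (C1*sin(sqrt(2)*3^(1/4)*c/2) + C2*cos(sqrt(2)*3^(1/4)*c/2))*exp(-sqrt(2)*3^(1/4)*c/2) + (C3*sin(sqrt(2)*3^(1/4)*c/2) + C4*cos(sqrt(2)*3^(1/4)*c/2))*exp(sqrt(2)*3^(1/4)*c/2)


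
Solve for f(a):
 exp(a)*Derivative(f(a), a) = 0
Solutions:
 f(a) = C1


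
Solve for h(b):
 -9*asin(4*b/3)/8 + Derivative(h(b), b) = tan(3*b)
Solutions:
 h(b) = C1 + 9*b*asin(4*b/3)/8 + 9*sqrt(9 - 16*b^2)/32 - log(cos(3*b))/3


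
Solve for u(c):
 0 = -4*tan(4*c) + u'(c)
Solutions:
 u(c) = C1 - log(cos(4*c))


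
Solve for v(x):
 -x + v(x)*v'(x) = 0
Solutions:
 v(x) = -sqrt(C1 + x^2)
 v(x) = sqrt(C1 + x^2)


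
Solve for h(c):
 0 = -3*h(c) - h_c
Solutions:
 h(c) = C1*exp(-3*c)


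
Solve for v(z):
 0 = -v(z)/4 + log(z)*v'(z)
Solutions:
 v(z) = C1*exp(li(z)/4)


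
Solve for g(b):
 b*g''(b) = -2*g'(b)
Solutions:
 g(b) = C1 + C2/b


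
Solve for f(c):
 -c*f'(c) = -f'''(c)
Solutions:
 f(c) = C1 + Integral(C2*airyai(c) + C3*airybi(c), c)


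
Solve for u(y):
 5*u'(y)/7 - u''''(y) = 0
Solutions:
 u(y) = C1 + C4*exp(5^(1/3)*7^(2/3)*y/7) + (C2*sin(sqrt(3)*5^(1/3)*7^(2/3)*y/14) + C3*cos(sqrt(3)*5^(1/3)*7^(2/3)*y/14))*exp(-5^(1/3)*7^(2/3)*y/14)


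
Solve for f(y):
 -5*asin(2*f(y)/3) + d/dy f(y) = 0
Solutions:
 Integral(1/asin(2*_y/3), (_y, f(y))) = C1 + 5*y


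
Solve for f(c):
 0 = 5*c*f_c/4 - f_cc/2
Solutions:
 f(c) = C1 + C2*erfi(sqrt(5)*c/2)


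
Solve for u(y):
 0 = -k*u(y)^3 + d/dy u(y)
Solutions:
 u(y) = -sqrt(2)*sqrt(-1/(C1 + k*y))/2
 u(y) = sqrt(2)*sqrt(-1/(C1 + k*y))/2


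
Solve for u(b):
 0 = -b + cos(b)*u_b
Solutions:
 u(b) = C1 + Integral(b/cos(b), b)


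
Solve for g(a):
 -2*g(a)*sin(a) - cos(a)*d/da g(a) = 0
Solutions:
 g(a) = C1*cos(a)^2


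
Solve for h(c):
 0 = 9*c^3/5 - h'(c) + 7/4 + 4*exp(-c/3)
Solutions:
 h(c) = C1 + 9*c^4/20 + 7*c/4 - 12*exp(-c/3)


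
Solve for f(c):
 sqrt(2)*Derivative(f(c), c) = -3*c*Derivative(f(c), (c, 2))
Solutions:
 f(c) = C1 + C2*c^(1 - sqrt(2)/3)


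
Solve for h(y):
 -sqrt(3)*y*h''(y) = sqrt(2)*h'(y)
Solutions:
 h(y) = C1 + C2*y^(1 - sqrt(6)/3)


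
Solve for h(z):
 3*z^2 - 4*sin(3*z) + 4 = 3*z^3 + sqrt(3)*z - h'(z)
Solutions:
 h(z) = C1 + 3*z^4/4 - z^3 + sqrt(3)*z^2/2 - 4*z - 4*cos(3*z)/3


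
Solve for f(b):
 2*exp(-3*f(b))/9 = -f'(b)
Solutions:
 f(b) = log(C1 - 2*b/3)/3
 f(b) = log((-1 - sqrt(3)*I)*(C1 - 2*b/3)^(1/3)/2)
 f(b) = log((-1 + sqrt(3)*I)*(C1 - 2*b/3)^(1/3)/2)


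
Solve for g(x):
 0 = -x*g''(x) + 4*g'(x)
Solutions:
 g(x) = C1 + C2*x^5


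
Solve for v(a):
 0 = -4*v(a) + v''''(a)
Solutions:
 v(a) = C1*exp(-sqrt(2)*a) + C2*exp(sqrt(2)*a) + C3*sin(sqrt(2)*a) + C4*cos(sqrt(2)*a)


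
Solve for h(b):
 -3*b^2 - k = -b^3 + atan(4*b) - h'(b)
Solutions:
 h(b) = C1 - b^4/4 + b^3 + b*k + b*atan(4*b) - log(16*b^2 + 1)/8


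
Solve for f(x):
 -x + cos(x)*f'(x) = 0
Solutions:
 f(x) = C1 + Integral(x/cos(x), x)


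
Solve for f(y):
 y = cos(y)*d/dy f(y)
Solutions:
 f(y) = C1 + Integral(y/cos(y), y)


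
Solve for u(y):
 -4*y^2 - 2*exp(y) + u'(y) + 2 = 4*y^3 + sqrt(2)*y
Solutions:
 u(y) = C1 + y^4 + 4*y^3/3 + sqrt(2)*y^2/2 - 2*y + 2*exp(y)


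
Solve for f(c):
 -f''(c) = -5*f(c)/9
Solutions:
 f(c) = C1*exp(-sqrt(5)*c/3) + C2*exp(sqrt(5)*c/3)


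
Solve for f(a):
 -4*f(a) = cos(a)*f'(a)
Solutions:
 f(a) = C1*(sin(a)^2 - 2*sin(a) + 1)/(sin(a)^2 + 2*sin(a) + 1)


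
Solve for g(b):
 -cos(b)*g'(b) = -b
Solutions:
 g(b) = C1 + Integral(b/cos(b), b)


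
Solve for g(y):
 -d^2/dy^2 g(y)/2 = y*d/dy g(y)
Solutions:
 g(y) = C1 + C2*erf(y)


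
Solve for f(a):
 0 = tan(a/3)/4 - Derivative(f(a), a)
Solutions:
 f(a) = C1 - 3*log(cos(a/3))/4


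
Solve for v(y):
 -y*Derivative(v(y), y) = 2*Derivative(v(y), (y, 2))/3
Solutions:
 v(y) = C1 + C2*erf(sqrt(3)*y/2)


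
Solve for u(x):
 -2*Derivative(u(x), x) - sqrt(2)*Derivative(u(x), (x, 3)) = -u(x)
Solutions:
 u(x) = C1*exp(-x*(-4*2^(1/6)*3^(2/3)/(9*sqrt(2) + sqrt(6)*sqrt(16*sqrt(2) + 27))^(1/3) + 6^(1/3)*(9*sqrt(2) + sqrt(6)*sqrt(16*sqrt(2) + 27))^(1/3))/12)*sin(x*(6^(1/6)/(9*sqrt(2) + sqrt(6)*sqrt(16*sqrt(2) + 27))^(1/3) + 2^(1/3)*3^(5/6)*(9*sqrt(2) + sqrt(6)*sqrt(16*sqrt(2) + 27))^(1/3)/12)) + C2*exp(-x*(-4*2^(1/6)*3^(2/3)/(9*sqrt(2) + sqrt(6)*sqrt(16*sqrt(2) + 27))^(1/3) + 6^(1/3)*(9*sqrt(2) + sqrt(6)*sqrt(16*sqrt(2) + 27))^(1/3))/12)*cos(x*(6^(1/6)/(9*sqrt(2) + sqrt(6)*sqrt(16*sqrt(2) + 27))^(1/3) + 2^(1/3)*3^(5/6)*(9*sqrt(2) + sqrt(6)*sqrt(16*sqrt(2) + 27))^(1/3)/12)) + C3*exp(x*(-4*2^(1/6)*3^(2/3)/(9*sqrt(2) + sqrt(6)*sqrt(16*sqrt(2) + 27))^(1/3) + 6^(1/3)*(9*sqrt(2) + sqrt(6)*sqrt(16*sqrt(2) + 27))^(1/3))/6)


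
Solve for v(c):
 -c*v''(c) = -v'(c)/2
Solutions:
 v(c) = C1 + C2*c^(3/2)


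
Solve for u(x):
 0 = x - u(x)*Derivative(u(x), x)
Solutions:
 u(x) = -sqrt(C1 + x^2)
 u(x) = sqrt(C1 + x^2)


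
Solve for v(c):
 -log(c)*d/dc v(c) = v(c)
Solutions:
 v(c) = C1*exp(-li(c))


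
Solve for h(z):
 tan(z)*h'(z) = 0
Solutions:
 h(z) = C1


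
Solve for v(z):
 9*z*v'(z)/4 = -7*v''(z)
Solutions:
 v(z) = C1 + C2*erf(3*sqrt(14)*z/28)


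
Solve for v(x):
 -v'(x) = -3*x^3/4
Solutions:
 v(x) = C1 + 3*x^4/16


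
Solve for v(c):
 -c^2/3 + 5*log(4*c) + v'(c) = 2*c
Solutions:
 v(c) = C1 + c^3/9 + c^2 - 5*c*log(c) - c*log(1024) + 5*c


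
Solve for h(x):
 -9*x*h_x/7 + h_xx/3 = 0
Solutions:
 h(x) = C1 + C2*erfi(3*sqrt(42)*x/14)


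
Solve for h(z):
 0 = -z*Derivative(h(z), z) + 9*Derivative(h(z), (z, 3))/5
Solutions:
 h(z) = C1 + Integral(C2*airyai(15^(1/3)*z/3) + C3*airybi(15^(1/3)*z/3), z)


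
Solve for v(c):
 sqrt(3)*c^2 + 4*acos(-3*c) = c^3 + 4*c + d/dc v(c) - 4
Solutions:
 v(c) = C1 - c^4/4 + sqrt(3)*c^3/3 - 2*c^2 + 4*c*acos(-3*c) + 4*c + 4*sqrt(1 - 9*c^2)/3


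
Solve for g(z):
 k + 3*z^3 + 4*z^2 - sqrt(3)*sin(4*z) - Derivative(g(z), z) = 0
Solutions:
 g(z) = C1 + k*z + 3*z^4/4 + 4*z^3/3 + sqrt(3)*cos(4*z)/4


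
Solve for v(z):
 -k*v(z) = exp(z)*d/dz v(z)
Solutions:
 v(z) = C1*exp(k*exp(-z))


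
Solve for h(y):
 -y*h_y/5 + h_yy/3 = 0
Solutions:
 h(y) = C1 + C2*erfi(sqrt(30)*y/10)


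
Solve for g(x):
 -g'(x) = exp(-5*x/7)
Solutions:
 g(x) = C1 + 7*exp(-5*x/7)/5


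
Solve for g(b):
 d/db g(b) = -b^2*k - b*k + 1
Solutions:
 g(b) = C1 - b^3*k/3 - b^2*k/2 + b


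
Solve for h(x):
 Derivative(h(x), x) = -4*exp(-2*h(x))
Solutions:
 h(x) = log(-sqrt(C1 - 8*x))
 h(x) = log(C1 - 8*x)/2


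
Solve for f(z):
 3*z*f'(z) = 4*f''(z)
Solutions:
 f(z) = C1 + C2*erfi(sqrt(6)*z/4)


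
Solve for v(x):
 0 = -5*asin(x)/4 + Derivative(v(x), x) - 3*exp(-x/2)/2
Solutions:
 v(x) = C1 + 5*x*asin(x)/4 + 5*sqrt(1 - x^2)/4 - 3*exp(-x/2)


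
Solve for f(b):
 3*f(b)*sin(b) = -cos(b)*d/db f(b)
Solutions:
 f(b) = C1*cos(b)^3


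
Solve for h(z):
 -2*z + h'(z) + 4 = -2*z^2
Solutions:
 h(z) = C1 - 2*z^3/3 + z^2 - 4*z


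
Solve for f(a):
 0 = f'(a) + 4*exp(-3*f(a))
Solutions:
 f(a) = log(C1 - 12*a)/3
 f(a) = log((-3^(1/3) - 3^(5/6)*I)*(C1 - 4*a)^(1/3)/2)
 f(a) = log((-3^(1/3) + 3^(5/6)*I)*(C1 - 4*a)^(1/3)/2)


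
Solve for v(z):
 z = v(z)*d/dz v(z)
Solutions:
 v(z) = -sqrt(C1 + z^2)
 v(z) = sqrt(C1 + z^2)


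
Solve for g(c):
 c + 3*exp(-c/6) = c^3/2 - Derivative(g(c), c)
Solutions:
 g(c) = C1 + c^4/8 - c^2/2 + 18*exp(-c/6)


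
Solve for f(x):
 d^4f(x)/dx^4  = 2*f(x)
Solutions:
 f(x) = C1*exp(-2^(1/4)*x) + C2*exp(2^(1/4)*x) + C3*sin(2^(1/4)*x) + C4*cos(2^(1/4)*x)


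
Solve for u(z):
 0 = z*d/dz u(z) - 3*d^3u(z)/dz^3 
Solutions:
 u(z) = C1 + Integral(C2*airyai(3^(2/3)*z/3) + C3*airybi(3^(2/3)*z/3), z)


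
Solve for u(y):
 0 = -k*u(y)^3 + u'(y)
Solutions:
 u(y) = -sqrt(2)*sqrt(-1/(C1 + k*y))/2
 u(y) = sqrt(2)*sqrt(-1/(C1 + k*y))/2


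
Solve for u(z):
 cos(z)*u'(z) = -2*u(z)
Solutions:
 u(z) = C1*(sin(z) - 1)/(sin(z) + 1)


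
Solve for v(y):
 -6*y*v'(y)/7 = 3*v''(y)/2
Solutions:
 v(y) = C1 + C2*erf(sqrt(14)*y/7)


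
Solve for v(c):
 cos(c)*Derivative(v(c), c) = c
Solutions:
 v(c) = C1 + Integral(c/cos(c), c)
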